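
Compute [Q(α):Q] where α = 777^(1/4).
[Q(α):Q] = 4

α is a root of x^4 - 777. By Eisenstein's criterion at the prime p = 3 (which divides the constant term 777 but p^2 = 9 does not, since 777 is squarefree), x^4 - 777 is irreducible over Q. Hence [Q(α):Q] = 4.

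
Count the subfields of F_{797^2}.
F_{797^2} has 2 subfields

The subfields of F_{p^n} are exactly the fields F_{p^d} for d | n (each is the fixed field of the unique index-d subgroup of Gal(F_{p^n}/F_p) ≅ Z/nZ). The divisors of n = 2 are {1, 2}, giving 2 subfields: F_{797^1}, F_{797^2}.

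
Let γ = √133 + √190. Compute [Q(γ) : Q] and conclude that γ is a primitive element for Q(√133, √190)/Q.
[Q(γ) : Q] = 4 (equivalently, Q(γ) = Q(√133, √190))

Obviously Q(γ) ⊆ Q(√133, √190), and [Q(√133, √190):Q] = 4 (since 133, 190 are distinct squarefree integers > 1 with 25270 not a perfect square). To show equality we compute the minimal polynomial of γ. From γ = √133 + √190: γ^2 = 133 + 2√(25270) + 190 = 323 + 2√(25270), so γ^2 - 323 = 2√(25270); squaring, (γ^2 - 323)^2 = 4·25270, i.e. γ^4 - 646γ^2 + 104329 - 101080 = 0, i.e. γ^4 - 646γ^2 + 3249 = 0. So γ is a root of x^4 - 646x^2 + 3249. This polynomial is irreducible over Q: it has no rational root (each ±√133 ± √190 is irrational), and any factorization into two quadratics over Q would force √(25270) ∈ Q (pairing opposite roots) or √133, √190 ∈ Q (other pairings), all impossible. Hence [Q(γ):Q] = 4 = [Q(√133, √190):Q], so Q(γ) = Q(√133, √190).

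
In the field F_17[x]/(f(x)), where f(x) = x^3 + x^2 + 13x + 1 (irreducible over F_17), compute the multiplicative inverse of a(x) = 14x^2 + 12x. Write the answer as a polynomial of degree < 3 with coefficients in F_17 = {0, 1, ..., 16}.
a(x)^(-1) ≡ 15x^2 + 13x + 15 (mod f(x))

Since f is irreducible over F_17, F_17[x]/(f) is a field and a(x) ≠ 0 has an inverse. Apply the extended Euclidean algorithm to f(x) and a(x) in F_17[x]: f(x) = (11x + 4)·a(x) + (16x + 1);  a(x) = (3x + 8)·(16x + 1) + (9). The last nonzero remainder is the constant 9 = gcd(f, a) in F_17. Back-substituting through the division chain expresses 9 = s(x)·a(x) + t(x)·f(x) with s(x) ≡ 16x^2 + 15x + 16 (mod f), so (16x^2 + 15x + 16)·a(x) ≡ 9 (mod f). Multiplying by 9^(-1) ≡ 2 in F_17 gives a(x)^(-1) ≡ 2·(16x^2 + 15x + 16) ≡ 15x^2 + 13x + 15 (mod f). Check: (14x^2 + 12x)·(15x^2 + 13x + 15) = 6x^4 + 5x^3 + 9x^2 + 10x ≡ 1 (mod x^3 + x^2 + 13x + 1).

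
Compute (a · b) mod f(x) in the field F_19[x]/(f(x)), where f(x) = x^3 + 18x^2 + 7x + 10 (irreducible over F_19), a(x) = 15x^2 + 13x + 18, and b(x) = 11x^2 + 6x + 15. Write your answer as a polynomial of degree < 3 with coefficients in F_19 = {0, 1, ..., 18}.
a · b ≡ 10x^2 + 9x + 14 (mod f(x))

Multiply in F_19[x]: a(x)·b(x) = (15x^2 + 13x + 18)·(11x^2 + 6x + 15) = 13x^4 + 5x^3 + 7x^2 + 18x + 4. This has degree ≥ 3, so divide by f(x) over F_19: 13x^4 + 5x^3 + 7x^2 + 18x + 4 = (13x + 18)·(x^3 + 18x^2 + 7x + 10) + (10x^2 + 9x + 14). Hence a·b ≡ 10x^2 + 9x + 14 (mod f). (F_19[x]/(f) is a field with 19^3 = 6859 elements since f is irreducible of degree 3.)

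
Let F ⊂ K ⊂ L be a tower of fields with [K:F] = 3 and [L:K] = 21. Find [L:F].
[L:F] = 63

The tower law says that for any tower of field extensions F ⊂ K ⊂ L with finite degrees, [L:F] = [L:K] · [K:F]. Here this gives [L:F] = 21 · 3 = 63.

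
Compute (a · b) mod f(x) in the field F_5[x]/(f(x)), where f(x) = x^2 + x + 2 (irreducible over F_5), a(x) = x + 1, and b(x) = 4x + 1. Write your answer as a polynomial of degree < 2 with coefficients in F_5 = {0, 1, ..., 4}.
a · b ≡ x + 3 (mod f(x))

Multiply in F_5[x]: a(x)·b(x) = (x + 1)·(4x + 1) = 4x^2 + 1. This has degree ≥ 2, so divide by f(x) over F_5: 4x^2 + 1 = (4)·(x^2 + x + 2) + (x + 3). Hence a·b ≡ x + 3 (mod f). (F_5[x]/(f) is a field with 5^2 = 25 elements since f is irreducible of degree 2.)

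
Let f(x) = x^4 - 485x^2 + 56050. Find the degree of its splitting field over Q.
[K : Q] = 4

Solving the quadratic in x^2: x^2 = (485 ± √(485^2 - 4·56050))/2 = (485 ± √11025)/2 = (485 ± 105)/2, giving x^2 = 295 or x^2 = 190. So f(x) = (x^2 - 295)(x^2 - 190) and the roots of f are ±√295, ±√190. Hence the splitting field is K = Q(√295, √190). Since 295 and 190 are distinct squarefree integers > 1, their product 56050 is not a perfect square, so √190 ∉ Q(√295). By the tower law [K:Q] = [Q(√295,√190):Q(√295)] · [Q(√295):Q] = 2 · 2 = 4.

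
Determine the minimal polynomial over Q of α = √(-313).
m_α(x) = x^2 + 313

α satisfies α^2 + 313 = 0, so x^2 + 313 annihilates α. Since d = -313 is squarefree and ≠ 1, it is not a perfect square in Q, so x^2 + 313 has no rational root and is therefore irreducible over Q (a degree-2 polynomial over a field is irreducible iff it has no root). Hence m_α(x) = x^2 + 313.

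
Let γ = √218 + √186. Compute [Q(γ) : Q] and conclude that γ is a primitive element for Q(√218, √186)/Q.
[Q(γ) : Q] = 4 (equivalently, Q(γ) = Q(√218, √186))

Obviously Q(γ) ⊆ Q(√218, √186), and [Q(√218, √186):Q] = 4 (since 218, 186 are distinct squarefree integers > 1 with 40548 not a perfect square). To show equality we compute the minimal polynomial of γ. From γ = √218 + √186: γ^2 = 218 + 2√(40548) + 186 = 404 + 2√(40548), so γ^2 - 404 = 2√(40548); squaring, (γ^2 - 404)^2 = 4·40548, i.e. γ^4 - 808γ^2 + 163216 - 162192 = 0, i.e. γ^4 - 808γ^2 + 1024 = 0. So γ is a root of x^4 - 808x^2 + 1024. This polynomial is irreducible over Q: it has no rational root (each ±√218 ± √186 is irrational), and any factorization into two quadratics over Q would force √(40548) ∈ Q (pairing opposite roots) or √218, √186 ∈ Q (other pairings), all impossible. Hence [Q(γ):Q] = 4 = [Q(√218, √186):Q], so Q(γ) = Q(√218, √186).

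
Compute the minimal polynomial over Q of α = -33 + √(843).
m_α(x) = x^2 + 66x + 246

From α + 33 = √(843), squaring gives (α + 33)^2 = 843, i.e. α^2 + 66α + 1089 = 843, so α^2 + 66α + 246 = 0. The discriminant of x^2 + 66x + 246 is (66)^2 - 4·(246) = 4356 - 984 = 3372, and 4·(843) is not a perfect square in Q since 843 is squarefree and ≠ 1. Hence x^2 + 66x + 246 is irreducible over Q and is the minimal polynomial of α.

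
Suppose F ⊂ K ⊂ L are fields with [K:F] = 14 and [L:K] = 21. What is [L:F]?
[L:F] = 294

The tower law says that for any tower of field extensions F ⊂ K ⊂ L with finite degrees, [L:F] = [L:K] · [K:F]. Here this gives [L:F] = 21 · 14 = 294.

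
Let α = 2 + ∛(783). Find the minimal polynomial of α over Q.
m_α(x) = x^3 - 6x^2 + 12x - 791

Set β = α - 2 = ∛(783), so β^3 = 783. Then (α - 2)^3 - 783 = 0, i.e. α is a root of g(x) = (x - 2)^3 - 783 = x^3 - 6x^2 + 12x - 791. Since g(x) = h(x - 2) where h(x) = x^3 - 783, and h is irreducible over Q (because 783 is not a perfect cube, so h has no rational root, and a monic cubic with no rational root is irreducible), g is also irreducible (irreducibility is preserved under the substitution x → x - 2). Hence m_α(x) = x^3 - 6x^2 + 12x - 791.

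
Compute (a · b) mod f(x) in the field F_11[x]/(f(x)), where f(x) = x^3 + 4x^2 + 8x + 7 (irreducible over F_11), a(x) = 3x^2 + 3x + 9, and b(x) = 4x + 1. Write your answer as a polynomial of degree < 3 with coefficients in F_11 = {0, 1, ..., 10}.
a · b ≡ 9x + 2 (mod f(x))

Multiply in F_11[x]: a(x)·b(x) = (3x^2 + 3x + 9)·(4x + 1) = x^3 + 4x^2 + 6x + 9. This has degree ≥ 3, so divide by f(x) over F_11: x^3 + 4x^2 + 6x + 9 = (1)·(x^3 + 4x^2 + 8x + 7) + (9x + 2). Hence a·b ≡ 9x + 2 (mod f). (F_11[x]/(f) is a field with 11^3 = 1331 elements since f is irreducible of degree 3.)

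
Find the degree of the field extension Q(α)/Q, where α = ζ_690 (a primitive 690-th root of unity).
[Q(α):Q] = 176

The minimal polynomial of ζ_690 over Q is the 690-th cyclotomic polynomial Φ_690(x), which is irreducible over Q and has degree φ(690) = 176. Hence [Q(α):Q] = φ(690) = 176.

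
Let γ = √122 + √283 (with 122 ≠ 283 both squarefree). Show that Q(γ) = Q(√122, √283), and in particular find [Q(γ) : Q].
[Q(γ) : Q] = 4 (equivalently, Q(γ) = Q(√122, √283))

Obviously Q(γ) ⊆ Q(√122, √283), and [Q(√122, √283):Q] = 4 (since 122, 283 are distinct squarefree integers > 1 with 34526 not a perfect square). To show equality we compute the minimal polynomial of γ. From γ = √122 + √283: γ^2 = 122 + 2√(34526) + 283 = 405 + 2√(34526), so γ^2 - 405 = 2√(34526); squaring, (γ^2 - 405)^2 = 4·34526, i.e. γ^4 - 810γ^2 + 164025 - 138104 = 0, i.e. γ^4 - 810γ^2 + 25921 = 0. So γ is a root of x^4 - 810x^2 + 25921. This polynomial is irreducible over Q: it has no rational root (each ±√122 ± √283 is irrational), and any factorization into two quadratics over Q would force √(34526) ∈ Q (pairing opposite roots) or √122, √283 ∈ Q (other pairings), all impossible. Hence [Q(γ):Q] = 4 = [Q(√122, √283):Q], so Q(γ) = Q(√122, √283).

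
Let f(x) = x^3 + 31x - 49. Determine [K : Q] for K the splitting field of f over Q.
[K : Q] = 6

By the rational root test, any rational root of the monic integer polynomial f(x) = x^3 + 31x - 49 must be an integer dividing the constant term -49, i.e. one of ±{1, 7, 49}. Evaluating: f(1) = -17, f(-1) = -81, f(7) = 511, f(-7) = -609, f(49) = 119119, f(-49) = -119217; none is 0, so f has no rational root and is therefore irreducible over Q (a cubic with no linear factor over a field is irreducible). For an irreducible cubic, the Galois group is A_3 or S_3 according as the discriminant disc(f) = -4a^3 - 27b^2 = -4·(31)^3 - 27·(-49)^2 = -183991 is or is not a square in Q. Here disc(f) = -183991 is not a perfect square in Q, so the Galois group of f over Q is not contained in A_3 and must be all of S_3. The splitting field has degree |S_3| = 6 over Q, so [K : Q] = 6.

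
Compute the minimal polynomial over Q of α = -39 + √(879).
m_α(x) = x^2 + 78x + 642

From α + 39 = √(879), squaring gives (α + 39)^2 = 879, i.e. α^2 + 78α + 1521 = 879, so α^2 + 78α + 642 = 0. The discriminant of x^2 + 78x + 642 is (78)^2 - 4·(642) = 6084 - 2568 = 3516, and 4·(879) is not a perfect square in Q since 879 is squarefree and ≠ 1. Hence x^2 + 78x + 642 is irreducible over Q and is the minimal polynomial of α.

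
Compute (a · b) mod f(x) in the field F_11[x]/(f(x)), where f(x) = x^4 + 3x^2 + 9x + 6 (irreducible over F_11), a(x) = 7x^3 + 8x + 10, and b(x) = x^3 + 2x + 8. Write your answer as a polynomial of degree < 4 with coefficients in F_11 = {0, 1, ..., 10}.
a · b ≡ 3x^3 + 4x^2 + 9x + 8 (mod f(x))

Multiply in F_11[x]: a(x)·b(x) = (7x^3 + 8x + 10)·(x^3 + 2x + 8) = 7x^6 + 5x^2 + 7x + 3. This has degree ≥ 4, so divide by f(x) over F_11: 7x^6 + 5x^2 + 7x + 3 = (7x^2 + 1)·(x^4 + 3x^2 + 9x + 6) + (3x^3 + 4x^2 + 9x + 8). Hence a·b ≡ 3x^3 + 4x^2 + 9x + 8 (mod f). (F_11[x]/(f) is a field with 11^4 = 14641 elements since f is irreducible of degree 4.)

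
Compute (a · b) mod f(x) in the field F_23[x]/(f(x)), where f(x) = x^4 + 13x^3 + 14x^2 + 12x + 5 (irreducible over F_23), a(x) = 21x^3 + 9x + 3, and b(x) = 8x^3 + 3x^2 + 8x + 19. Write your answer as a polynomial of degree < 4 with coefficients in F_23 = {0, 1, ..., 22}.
a · b ≡ 22x^3 + 14x^2 + 13x + 11 (mod f(x))

Multiply in F_23[x]: a(x)·b(x) = (21x^3 + 9x + 3)·(8x^3 + 3x^2 + 8x + 19) = 7x^6 + 17x^5 + 10x^4 + 13x^3 + 12x^2 + 11x + 11. This has degree ≥ 4, so divide by f(x) over F_23: 7x^6 + 17x^5 + 10x^4 + 13x^3 + 12x^2 + 11x + 11 = (7x^2 + 18x)·(x^4 + 13x^3 + 14x^2 + 12x + 5) + (22x^3 + 14x^2 + 13x + 11). Hence a·b ≡ 22x^3 + 14x^2 + 13x + 11 (mod f). (F_23[x]/(f) is a field with 23^4 = 279841 elements since f is irreducible of degree 4.)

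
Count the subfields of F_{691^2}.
F_{691^2} has 2 subfields

The subfields of F_{p^n} are exactly the fields F_{p^d} for d | n (each is the fixed field of the unique index-d subgroup of Gal(F_{p^n}/F_p) ≅ Z/nZ). The divisors of n = 2 are {1, 2}, giving 2 subfields: F_{691^1}, F_{691^2}.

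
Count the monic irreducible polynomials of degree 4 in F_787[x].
There are 95904334698 monic irreducible polynomials of degree 4 over F_787

Each element of F_{787^4} that lies in no proper subfield is a root of exactly one monic irreducible of degree 4 over F_787, and each such polynomial has 4 distinct roots in F_{787^4}. By Möbius inversion the count is N_787(4) = (1/4) Σ_{d|4} μ(4/d) · 787^d = (1/4)(μ(4)·787^1 + μ(2)·787^2 + μ(1)·787^4) = 383617338792/4 = 95904334698.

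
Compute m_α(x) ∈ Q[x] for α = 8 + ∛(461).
m_α(x) = x^3 - 24x^2 + 192x - 973

Set β = α - 8 = ∛(461), so β^3 = 461. Then (α - 8)^3 - 461 = 0, i.e. α is a root of g(x) = (x - 8)^3 - 461 = x^3 - 24x^2 + 192x - 973. Since g(x) = h(x - 8) where h(x) = x^3 - 461, and h is irreducible over Q (because 461 is not a perfect cube, so h has no rational root, and a monic cubic with no rational root is irreducible), g is also irreducible (irreducibility is preserved under the substitution x → x - 8). Hence m_α(x) = x^3 - 24x^2 + 192x - 973.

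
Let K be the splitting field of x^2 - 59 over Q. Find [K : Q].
[K : Q] = 2

f(x) = x^2 - 59 factors as (x - √59)(x + √59). The splitting field is K = Q(√59). Since 59 is squarefree and > 1, it is not a perfect square, so x^2 - 59 is irreducible over Q and [Q(√59) : Q] = 2. Hence [K : Q] = 2.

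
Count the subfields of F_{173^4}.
F_{173^4} has 3 subfields

The subfields of F_{p^n} are exactly the fields F_{p^d} for d | n (each is the fixed field of the unique index-d subgroup of Gal(F_{p^n}/F_p) ≅ Z/nZ). The divisors of n = 4 are {1, 2, 4}, giving 3 subfields: F_{173^1}, F_{173^2}, F_{173^4}.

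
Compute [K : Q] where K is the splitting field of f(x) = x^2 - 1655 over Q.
[K : Q] = 2

f(x) = x^2 - 1655 factors as (x - √1655)(x + √1655). The splitting field is K = Q(√1655). Since 1655 is squarefree and > 1, it is not a perfect square, so x^2 - 1655 is irreducible over Q and [Q(√1655) : Q] = 2. Hence [K : Q] = 2.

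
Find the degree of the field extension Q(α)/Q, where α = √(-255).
[Q(α):Q] = 2

[Q(α):Q] equals the degree of the minimal polynomial of α. Here α^2 = -255 and x^2 + 255 is irreducible (d = -255 is squarefree, ≠ 1, hence not a square), so deg(m_α) = 2. Thus [Q(α):Q] = 2.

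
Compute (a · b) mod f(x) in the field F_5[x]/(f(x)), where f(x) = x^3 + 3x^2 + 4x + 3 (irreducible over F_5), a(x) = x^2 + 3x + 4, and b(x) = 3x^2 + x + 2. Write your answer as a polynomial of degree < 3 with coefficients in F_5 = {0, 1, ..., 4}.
a · b ≡ 2x^2 + 2x (mod f(x))

Multiply in F_5[x]: a(x)·b(x) = (x^2 + 3x + 4)·(3x^2 + x + 2) = 3x^4 + 2x^2 + 3. This has degree ≥ 3, so divide by f(x) over F_5: 3x^4 + 2x^2 + 3 = (3x + 1)·(x^3 + 3x^2 + 4x + 3) + (2x^2 + 2x). Hence a·b ≡ 2x^2 + 2x (mod f). (F_5[x]/(f) is a field with 5^3 = 125 elements since f is irreducible of degree 3.)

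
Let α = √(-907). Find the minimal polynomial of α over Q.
m_α(x) = x^2 + 907

α satisfies α^2 + 907 = 0, so x^2 + 907 annihilates α. Since d = -907 is squarefree and ≠ 1, it is not a perfect square in Q, so x^2 + 907 has no rational root and is therefore irreducible over Q (a degree-2 polynomial over a field is irreducible iff it has no root). Hence m_α(x) = x^2 + 907.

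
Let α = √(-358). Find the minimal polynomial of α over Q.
m_α(x) = x^2 + 358

α satisfies α^2 + 358 = 0, so x^2 + 358 annihilates α. Since d = -358 is squarefree and ≠ 1, it is not a perfect square in Q, so x^2 + 358 has no rational root and is therefore irreducible over Q (a degree-2 polynomial over a field is irreducible iff it has no root). Hence m_α(x) = x^2 + 358.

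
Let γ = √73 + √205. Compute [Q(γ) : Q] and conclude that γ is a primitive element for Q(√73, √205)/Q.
[Q(γ) : Q] = 4 (equivalently, Q(γ) = Q(√73, √205))

Obviously Q(γ) ⊆ Q(√73, √205), and [Q(√73, √205):Q] = 4 (since 73, 205 are distinct squarefree integers > 1 with 14965 not a perfect square). To show equality we compute the minimal polynomial of γ. From γ = √73 + √205: γ^2 = 73 + 2√(14965) + 205 = 278 + 2√(14965), so γ^2 - 278 = 2√(14965); squaring, (γ^2 - 278)^2 = 4·14965, i.e. γ^4 - 556γ^2 + 77284 - 59860 = 0, i.e. γ^4 - 556γ^2 + 17424 = 0. So γ is a root of x^4 - 556x^2 + 17424. This polynomial is irreducible over Q: it has no rational root (each ±√73 ± √205 is irrational), and any factorization into two quadratics over Q would force √(14965) ∈ Q (pairing opposite roots) or √73, √205 ∈ Q (other pairings), all impossible. Hence [Q(γ):Q] = 4 = [Q(√73, √205):Q], so Q(γ) = Q(√73, √205).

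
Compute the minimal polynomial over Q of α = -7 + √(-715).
m_α(x) = x^2 + 14x + 764

From α + 7 = √(-715), squaring gives (α + 7)^2 = -715, i.e. α^2 + 14α + 49 = -715, so α^2 + 14α + 764 = 0. The discriminant of x^2 + 14x + 764 is (14)^2 - 4·(764) = 196 - 3056 = -2860, and 4·(-715) is not a perfect square in Q since -715 is squarefree and ≠ 1. Hence x^2 + 14x + 764 is irreducible over Q and is the minimal polynomial of α.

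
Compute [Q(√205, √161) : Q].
[Q(√205, √161) : Q] = 4

[Q(√205):Q] = 2 (min poly x^2 - 205, irreducible since 205 is squarefree > 1). For the top step, suppose √161 ∈ Q(√205), say √161 = c + d√205 with c, d ∈ Q. Squaring: 161 = c^2 + 205d^2 + 2cd√205. Since √205 ∉ Q this forces 2cd = 0. If d = 0 then √161 = c ∈ Q, contradicting 161 squarefree > 1. If c = 0 then 161 = 205d^2, so 205·161 = (205d)^2 is a perfect square in Q — but 205·161 = 33005 is not a perfect square (since 205 and 161 are distinct squarefree integers). Contradiction. Hence √161 ∉ Q(√205), so x^2 - 161 stays irreducible over Q(√205) and [Q(√205, √161) : Q(√205)] = 2. By the tower law, [Q(√205, √161) : Q] = 2 · 2 = 4.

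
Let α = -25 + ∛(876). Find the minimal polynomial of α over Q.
m_α(x) = x^3 + 75x^2 + 1875x + 14749

Set β = α + 25 = ∛(876), so β^3 = 876. Then (α + 25)^3 - 876 = 0, i.e. α is a root of g(x) = (x + 25)^3 - 876 = x^3 + 75x^2 + 1875x + 14749. Since g(x) = h(x + 25) where h(x) = x^3 - 876, and h is irreducible over Q (because 876 is not a perfect cube, so h has no rational root, and a monic cubic with no rational root is irreducible), g is also irreducible (irreducibility is preserved under the substitution x → x + 25). Hence m_α(x) = x^3 + 75x^2 + 1875x + 14749.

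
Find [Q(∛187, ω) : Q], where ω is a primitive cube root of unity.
[Q(∛187, ω) : Q] = 6

[Q(∛187):Q] = 3 (min poly x^3 - 187, irreducible since 187 is not a perfect cube). [Q(ω):Q] = 2 (min poly x^2 + x + 1). Since Q(∛187) ⊂ R and ω ∉ R, we have ω ∉ Q(∛187), so x^2 + x + 1 remains irreducible over Q(∛187) and [Q(∛187, ω) : Q(∛187)] = 2. By the tower law, [Q(∛187, ω) : Q] = 3 · 2 = 6. (In fact Q(∛187, ω) is the splitting field of x^3 - 187 over Q.)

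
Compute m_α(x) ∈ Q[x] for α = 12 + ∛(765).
m_α(x) = x^3 - 36x^2 + 432x - 2493

Set β = α - 12 = ∛(765), so β^3 = 765. Then (α - 12)^3 - 765 = 0, i.e. α is a root of g(x) = (x - 12)^3 - 765 = x^3 - 36x^2 + 432x - 2493. Since g(x) = h(x - 12) where h(x) = x^3 - 765, and h is irreducible over Q (because 765 is not a perfect cube, so h has no rational root, and a monic cubic with no rational root is irreducible), g is also irreducible (irreducibility is preserved under the substitution x → x - 12). Hence m_α(x) = x^3 - 36x^2 + 432x - 2493.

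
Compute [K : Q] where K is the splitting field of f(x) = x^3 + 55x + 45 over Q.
[K : Q] = 6

By the rational root test, any rational root of the monic integer polynomial f(x) = x^3 + 55x + 45 must be an integer dividing the constant term 45, i.e. one of ±{1, 3, 5, 9, 15, 45}. Evaluating: f(1) = 101, f(-1) = -11, f(3) = 237, f(-3) = -147, f(5) = 445, f(-5) = -355, f(9) = 1269, f(-9) = -1179, f(15) = 4245, f(-15) = -4155, f(45) = 93645, f(-45) = -93555; none is 0, so f has no rational root and is therefore irreducible over Q (a cubic with no linear factor over a field is irreducible). For an irreducible cubic, the Galois group is A_3 or S_3 according as the discriminant disc(f) = -4a^3 - 27b^2 = -4·(55)^3 - 27·(45)^2 = -720175 is or is not a square in Q. Here disc(f) = -720175 is not a perfect square in Q, so the Galois group of f over Q is not contained in A_3 and must be all of S_3. The splitting field has degree |S_3| = 6 over Q, so [K : Q] = 6.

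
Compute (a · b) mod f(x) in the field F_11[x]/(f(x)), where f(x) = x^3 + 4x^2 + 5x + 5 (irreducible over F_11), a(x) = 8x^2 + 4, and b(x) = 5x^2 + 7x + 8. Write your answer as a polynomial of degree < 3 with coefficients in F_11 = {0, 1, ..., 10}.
a · b ≡ 3x^2 + 7x + 2 (mod f(x))

Multiply in F_11[x]: a(x)·b(x) = (8x^2 + 4)·(5x^2 + 7x + 8) = 7x^4 + x^3 + 7x^2 + 6x + 10. This has degree ≥ 3, so divide by f(x) over F_11: 7x^4 + x^3 + 7x^2 + 6x + 10 = (7x + 6)·(x^3 + 4x^2 + 5x + 5) + (3x^2 + 7x + 2). Hence a·b ≡ 3x^2 + 7x + 2 (mod f). (F_11[x]/(f) is a field with 11^3 = 1331 elements since f is irreducible of degree 3.)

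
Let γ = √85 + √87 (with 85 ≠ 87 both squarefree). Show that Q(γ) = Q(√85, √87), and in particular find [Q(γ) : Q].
[Q(γ) : Q] = 4 (equivalently, Q(γ) = Q(√85, √87))

Obviously Q(γ) ⊆ Q(√85, √87), and [Q(√85, √87):Q] = 4 (since 85, 87 are distinct squarefree integers > 1 with 7395 not a perfect square). To show equality we compute the minimal polynomial of γ. From γ = √85 + √87: γ^2 = 85 + 2√(7395) + 87 = 172 + 2√(7395), so γ^2 - 172 = 2√(7395); squaring, (γ^2 - 172)^2 = 4·7395, i.e. γ^4 - 344γ^2 + 29584 - 29580 = 0, i.e. γ^4 - 344γ^2 + 4 = 0. So γ is a root of x^4 - 344x^2 + 4. This polynomial is irreducible over Q: it has no rational root (each ±√85 ± √87 is irrational), and any factorization into two quadratics over Q would force √(7395) ∈ Q (pairing opposite roots) or √85, √87 ∈ Q (other pairings), all impossible. Hence [Q(γ):Q] = 4 = [Q(√85, √87):Q], so Q(γ) = Q(√85, √87).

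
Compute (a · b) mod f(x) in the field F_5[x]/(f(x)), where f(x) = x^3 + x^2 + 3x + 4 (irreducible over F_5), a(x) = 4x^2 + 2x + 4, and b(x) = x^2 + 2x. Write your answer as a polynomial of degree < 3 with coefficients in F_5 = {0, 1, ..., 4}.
a · b ≡ 4x + 1 (mod f(x))

Multiply in F_5[x]: a(x)·b(x) = (4x^2 + 2x + 4)·(x^2 + 2x) = 4x^4 + 3x^2 + 3x. This has degree ≥ 3, so divide by f(x) over F_5: 4x^4 + 3x^2 + 3x = (4x + 1)·(x^3 + x^2 + 3x + 4) + (4x + 1). Hence a·b ≡ 4x + 1 (mod f). (F_5[x]/(f) is a field with 5^3 = 125 elements since f is irreducible of degree 3.)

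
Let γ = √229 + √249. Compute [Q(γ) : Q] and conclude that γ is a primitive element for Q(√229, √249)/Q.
[Q(γ) : Q] = 4 (equivalently, Q(γ) = Q(√229, √249))

Obviously Q(γ) ⊆ Q(√229, √249), and [Q(√229, √249):Q] = 4 (since 229, 249 are distinct squarefree integers > 1 with 57021 not a perfect square). To show equality we compute the minimal polynomial of γ. From γ = √229 + √249: γ^2 = 229 + 2√(57021) + 249 = 478 + 2√(57021), so γ^2 - 478 = 2√(57021); squaring, (γ^2 - 478)^2 = 4·57021, i.e. γ^4 - 956γ^2 + 228484 - 228084 = 0, i.e. γ^4 - 956γ^2 + 400 = 0. So γ is a root of x^4 - 956x^2 + 400. This polynomial is irreducible over Q: it has no rational root (each ±√229 ± √249 is irrational), and any factorization into two quadratics over Q would force √(57021) ∈ Q (pairing opposite roots) or √229, √249 ∈ Q (other pairings), all impossible. Hence [Q(γ):Q] = 4 = [Q(√229, √249):Q], so Q(γ) = Q(√229, √249).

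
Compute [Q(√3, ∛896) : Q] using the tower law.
[Q(√3, ∛896) : Q] = 6

Let L = Q(√3, ∛896). Since Q(√3) ⊂ L and [Q(√3):Q] = 2, the tower law gives 2 | [L:Q]. Likewise Q(∛896) ⊂ L with [Q(∛896):Q] = 3 (because 896 is not a perfect cube), so 3 | [L:Q]. As gcd(2,3) = 1, [L:Q] is divisible by 6. Conversely L is generated over Q by √3 and ∛896, so [L:Q] ≤ 2·3 = 6. Therefore [Q(√3, ∛896) : Q] = 6.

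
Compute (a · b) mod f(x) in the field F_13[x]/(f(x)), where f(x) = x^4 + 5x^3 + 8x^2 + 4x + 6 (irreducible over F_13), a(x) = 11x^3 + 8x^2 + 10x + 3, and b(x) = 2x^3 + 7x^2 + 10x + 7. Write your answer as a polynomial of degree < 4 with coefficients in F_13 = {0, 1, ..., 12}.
a · b ≡ x^3 + 3x^2 + 4x + 10 (mod f(x))

Multiply in F_13[x]: a(x)·b(x) = (11x^3 + 8x^2 + 10x + 3)·(2x^3 + 7x^2 + 10x + 7) = 9x^6 + 2x^5 + 4x^4 + 12x^3 + 8x^2 + 9x + 8. This has degree ≥ 4, so divide by f(x) over F_13: 9x^6 + 2x^5 + 4x^4 + 12x^3 + 8x^2 + 9x + 8 = (9x^2 + 9x + 4)·(x^4 + 5x^3 + 8x^2 + 4x + 6) + (x^3 + 3x^2 + 4x + 10). Hence a·b ≡ x^3 + 3x^2 + 4x + 10 (mod f). (F_13[x]/(f) is a field with 13^4 = 28561 elements since f is irreducible of degree 4.)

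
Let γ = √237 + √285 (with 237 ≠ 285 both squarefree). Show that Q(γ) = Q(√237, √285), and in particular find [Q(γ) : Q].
[Q(γ) : Q] = 4 (equivalently, Q(γ) = Q(√237, √285))

Obviously Q(γ) ⊆ Q(√237, √285), and [Q(√237, √285):Q] = 4 (since 237, 285 are distinct squarefree integers > 1 with 67545 not a perfect square). To show equality we compute the minimal polynomial of γ. From γ = √237 + √285: γ^2 = 237 + 2√(67545) + 285 = 522 + 2√(67545), so γ^2 - 522 = 2√(67545); squaring, (γ^2 - 522)^2 = 4·67545, i.e. γ^4 - 1044γ^2 + 272484 - 270180 = 0, i.e. γ^4 - 1044γ^2 + 2304 = 0. So γ is a root of x^4 - 1044x^2 + 2304. This polynomial is irreducible over Q: it has no rational root (each ±√237 ± √285 is irrational), and any factorization into two quadratics over Q would force √(67545) ∈ Q (pairing opposite roots) or √237, √285 ∈ Q (other pairings), all impossible. Hence [Q(γ):Q] = 4 = [Q(√237, √285):Q], so Q(γ) = Q(√237, √285).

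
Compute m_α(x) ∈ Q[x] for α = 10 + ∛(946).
m_α(x) = x^3 - 30x^2 + 300x - 1946

Set β = α - 10 = ∛(946), so β^3 = 946. Then (α - 10)^3 - 946 = 0, i.e. α is a root of g(x) = (x - 10)^3 - 946 = x^3 - 30x^2 + 300x - 1946. Since g(x) = h(x - 10) where h(x) = x^3 - 946, and h is irreducible over Q (because 946 is not a perfect cube, so h has no rational root, and a monic cubic with no rational root is irreducible), g is also irreducible (irreducibility is preserved under the substitution x → x - 10). Hence m_α(x) = x^3 - 30x^2 + 300x - 1946.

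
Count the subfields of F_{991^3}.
F_{991^3} has 2 subfields

The subfields of F_{p^n} are exactly the fields F_{p^d} for d | n (each is the fixed field of the unique index-d subgroup of Gal(F_{p^n}/F_p) ≅ Z/nZ). The divisors of n = 3 are {1, 3}, giving 2 subfields: F_{991^1}, F_{991^3}.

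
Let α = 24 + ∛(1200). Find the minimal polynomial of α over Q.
m_α(x) = x^3 - 72x^2 + 1728x - 15024

Set β = α - 24 = ∛(1200), so β^3 = 1200. Then (α - 24)^3 - 1200 = 0, i.e. α is a root of g(x) = (x - 24)^3 - 1200 = x^3 - 72x^2 + 1728x - 15024. Since g(x) = h(x - 24) where h(x) = x^3 - 1200, and h is irreducible over Q (because 1200 is not a perfect cube, so h has no rational root, and a monic cubic with no rational root is irreducible), g is also irreducible (irreducibility is preserved under the substitution x → x - 24). Hence m_α(x) = x^3 - 72x^2 + 1728x - 15024.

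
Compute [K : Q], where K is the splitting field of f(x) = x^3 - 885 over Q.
[K : Q] = 6

The roots of x^3 - 885 are ∛885, ω∛885, ω^2∛885 where ω = e^(2πi/3) is a primitive cube root of unity, so K = Q(∛885, ω). Now [Q(∛885):Q] = 3 (since 885 is not a perfect cube, x^3 - 885 is irreducible) and [Q(ω):Q] = 2. Both 2 and 3 divide [K:Q], and [K:Q] ≤ 3·2 = 6, so [K:Q] = 6. (Equivalently: Q(∛885) ⊂ R but ω ∉ R, so [K : Q(∛885)] = 2.)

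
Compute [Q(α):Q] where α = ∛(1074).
[Q(α):Q] = 3

The minimal polynomial of α is x^3 - 1074, irreducible over Q since 1074 is not a perfect cube (so x^3 - 1074 has no rational root). Hence [Q(α):Q] = deg(m_α) = 3.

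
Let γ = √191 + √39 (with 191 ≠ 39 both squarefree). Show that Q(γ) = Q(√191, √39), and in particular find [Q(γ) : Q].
[Q(γ) : Q] = 4 (equivalently, Q(γ) = Q(√191, √39))

Obviously Q(γ) ⊆ Q(√191, √39), and [Q(√191, √39):Q] = 4 (since 191, 39 are distinct squarefree integers > 1 with 7449 not a perfect square). To show equality we compute the minimal polynomial of γ. From γ = √191 + √39: γ^2 = 191 + 2√(7449) + 39 = 230 + 2√(7449), so γ^2 - 230 = 2√(7449); squaring, (γ^2 - 230)^2 = 4·7449, i.e. γ^4 - 460γ^2 + 52900 - 29796 = 0, i.e. γ^4 - 460γ^2 + 23104 = 0. So γ is a root of x^4 - 460x^2 + 23104. This polynomial is irreducible over Q: it has no rational root (each ±√191 ± √39 is irrational), and any factorization into two quadratics over Q would force √(7449) ∈ Q (pairing opposite roots) or √191, √39 ∈ Q (other pairings), all impossible. Hence [Q(γ):Q] = 4 = [Q(√191, √39):Q], so Q(γ) = Q(√191, √39).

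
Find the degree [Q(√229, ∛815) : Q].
[Q(√229, ∛815) : Q] = 6

Let L = Q(√229, ∛815). Since Q(√229) ⊂ L and [Q(√229):Q] = 2, the tower law gives 2 | [L:Q]. Likewise Q(∛815) ⊂ L with [Q(∛815):Q] = 3 (because 815 is not a perfect cube), so 3 | [L:Q]. As gcd(2,3) = 1, [L:Q] is divisible by 6. Conversely L is generated over Q by √229 and ∛815, so [L:Q] ≤ 2·3 = 6. Therefore [Q(√229, ∛815) : Q] = 6.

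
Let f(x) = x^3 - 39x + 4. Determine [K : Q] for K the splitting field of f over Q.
[K : Q] = 6

By the rational root test, any rational root of the monic integer polynomial f(x) = x^3 - 39x + 4 must be an integer dividing the constant term 4, i.e. one of ±{1, 2, 4}. Evaluating: f(1) = -34, f(-1) = 42, f(2) = -66, f(-2) = 74, f(4) = -88, f(-4) = 96; none is 0, so f has no rational root and is therefore irreducible over Q (a cubic with no linear factor over a field is irreducible). For an irreducible cubic, the Galois group is A_3 or S_3 according as the discriminant disc(f) = -4a^3 - 27b^2 = -4·(-39)^3 - 27·(4)^2 = 236844 is or is not a square in Q. Here disc(f) = 236844 is not a perfect square in Q, so the Galois group of f over Q is not contained in A_3 and must be all of S_3. The splitting field has degree |S_3| = 6 over Q, so [K : Q] = 6.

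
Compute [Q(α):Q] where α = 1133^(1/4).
[Q(α):Q] = 4

α is a root of x^4 - 1133. By Eisenstein's criterion at the prime p = 11 (which divides the constant term 1133 but p^2 = 121 does not, since 1133 is squarefree), x^4 - 1133 is irreducible over Q. Hence [Q(α):Q] = 4.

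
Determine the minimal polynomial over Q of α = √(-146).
m_α(x) = x^2 + 146

α satisfies α^2 + 146 = 0, so x^2 + 146 annihilates α. Since d = -146 is squarefree and ≠ 1, it is not a perfect square in Q, so x^2 + 146 has no rational root and is therefore irreducible over Q (a degree-2 polynomial over a field is irreducible iff it has no root). Hence m_α(x) = x^2 + 146.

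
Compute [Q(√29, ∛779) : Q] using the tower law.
[Q(√29, ∛779) : Q] = 6

Let L = Q(√29, ∛779). Since Q(√29) ⊂ L and [Q(√29):Q] = 2, the tower law gives 2 | [L:Q]. Likewise Q(∛779) ⊂ L with [Q(∛779):Q] = 3 (because 779 is not a perfect cube), so 3 | [L:Q]. As gcd(2,3) = 1, [L:Q] is divisible by 6. Conversely L is generated over Q by √29 and ∛779, so [L:Q] ≤ 2·3 = 6. Therefore [Q(√29, ∛779) : Q] = 6.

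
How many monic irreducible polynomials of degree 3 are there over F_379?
There are 18146520 monic irreducible polynomials of degree 3 over F_379

Each element of F_{379^3} that lies in no proper subfield is a root of exactly one monic irreducible of degree 3 over F_379, and each such polynomial has 3 distinct roots in F_{379^3}. By Möbius inversion the count is N_379(3) = (1/3) Σ_{d|3} μ(3/d) · 379^d = (1/3)(μ(3)·379^1 + μ(1)·379^3) = 54439560/3 = 18146520.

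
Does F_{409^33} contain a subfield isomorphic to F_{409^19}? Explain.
No: F_{409^19} is not a subfield of F_{409^33}

F_{p^m} embeds in F_{p^n} iff m | n. Here 19 ∤ 33 (since 33 = 1·19 + 14 with remainder 14 ≠ 0), so F_{409^19} is not a subfield of F_{409^33}. Equivalently: if it were, the tower law would give 19 = [F_{409^19}:F_409] dividing [F_{409^33}:F_409] = 33, contradiction.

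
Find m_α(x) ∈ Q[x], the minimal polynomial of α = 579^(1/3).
m_α(x) = x^3 - 579

α satisfies α^3 = 579, so x^3 - 579 annihilates α. By the rational root test, a rational root p/q (in lowest terms) of x^3 - 579 would satisfy p^3 = 579 q^3, forcing q = 1 and p^3 = 579; but 579 is not a perfect cube, contradiction. A monic cubic over Q with no rational root is irreducible (any nontrivial factorization would include a linear factor). Hence x^3 - 579 is the minimal polynomial of α, and in particular [Q(α):Q] = 3.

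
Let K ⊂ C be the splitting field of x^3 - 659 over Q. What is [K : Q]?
[K : Q] = 6

The roots of x^3 - 659 are ∛659, ω∛659, ω^2∛659 where ω = e^(2πi/3) is a primitive cube root of unity, so K = Q(∛659, ω). Now [Q(∛659):Q] = 3 (since 659 is not a perfect cube, x^3 - 659 is irreducible) and [Q(ω):Q] = 2. Both 2 and 3 divide [K:Q], and [K:Q] ≤ 3·2 = 6, so [K:Q] = 6. (Equivalently: Q(∛659) ⊂ R but ω ∉ R, so [K : Q(∛659)] = 2.)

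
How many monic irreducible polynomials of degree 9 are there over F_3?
There are 2184 monic irreducible polynomials of degree 9 over F_3

Each element of F_{3^9} that lies in no proper subfield is a root of exactly one monic irreducible of degree 9 over F_3, and each such polynomial has 9 distinct roots in F_{3^9}. By Möbius inversion the count is N_3(9) = (1/9) Σ_{d|9} μ(9/d) · 3^d = (1/9)(μ(9)·3^1 + μ(3)·3^3 + μ(1)·3^9) = 19656/9 = 2184.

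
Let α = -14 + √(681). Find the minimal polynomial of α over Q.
m_α(x) = x^2 + 28x - 485

From α + 14 = √(681), squaring gives (α + 14)^2 = 681, i.e. α^2 + 28α + 196 = 681, so α^2 + 28α - 485 = 0. The discriminant of x^2 + 28x - 485 is (28)^2 - 4·(-485) = 784 + 1940 = 2724, and 4·(681) is not a perfect square in Q since 681 is squarefree and ≠ 1. Hence x^2 + 28x - 485 is irreducible over Q and is the minimal polynomial of α.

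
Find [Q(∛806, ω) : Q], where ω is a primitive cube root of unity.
[Q(∛806, ω) : Q] = 6

[Q(∛806):Q] = 3 (min poly x^3 - 806, irreducible since 806 is not a perfect cube). [Q(ω):Q] = 2 (min poly x^2 + x + 1). Since Q(∛806) ⊂ R and ω ∉ R, we have ω ∉ Q(∛806), so x^2 + x + 1 remains irreducible over Q(∛806) and [Q(∛806, ω) : Q(∛806)] = 2. By the tower law, [Q(∛806, ω) : Q] = 3 · 2 = 6. (In fact Q(∛806, ω) is the splitting field of x^3 - 806 over Q.)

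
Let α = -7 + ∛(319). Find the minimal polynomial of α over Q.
m_α(x) = x^3 + 21x^2 + 147x + 24

Set β = α + 7 = ∛(319), so β^3 = 319. Then (α + 7)^3 - 319 = 0, i.e. α is a root of g(x) = (x + 7)^3 - 319 = x^3 + 21x^2 + 147x + 24. Since g(x) = h(x + 7) where h(x) = x^3 - 319, and h is irreducible over Q (because 319 is not a perfect cube, so h has no rational root, and a monic cubic with no rational root is irreducible), g is also irreducible (irreducibility is preserved under the substitution x → x + 7). Hence m_α(x) = x^3 + 21x^2 + 147x + 24.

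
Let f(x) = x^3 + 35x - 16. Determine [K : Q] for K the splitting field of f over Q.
[K : Q] = 6

By the rational root test, any rational root of the monic integer polynomial f(x) = x^3 + 35x - 16 must be an integer dividing the constant term -16, i.e. one of ±{1, 2, 4, 8, 16}. Evaluating: f(1) = 20, f(-1) = -52, f(2) = 62, f(-2) = -94, f(4) = 188, f(-4) = -220, f(8) = 776, f(-8) = -808, f(16) = 4640, f(-16) = -4672; none is 0, so f has no rational root and is therefore irreducible over Q (a cubic with no linear factor over a field is irreducible). For an irreducible cubic, the Galois group is A_3 or S_3 according as the discriminant disc(f) = -4a^3 - 27b^2 = -4·(35)^3 - 27·(-16)^2 = -178412 is or is not a square in Q. Here disc(f) = -178412 is not a perfect square in Q, so the Galois group of f over Q is not contained in A_3 and must be all of S_3. The splitting field has degree |S_3| = 6 over Q, so [K : Q] = 6.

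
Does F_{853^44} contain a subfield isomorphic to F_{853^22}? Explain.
Yes: F_{853^22} is a subfield of F_{853^44}

F_{p^m} embeds in F_{p^n} iff m | n (since F_{p^n} is the splitting field of x^(p^n) - x, and F_{p^m} ⊂ F_{p^n} forces p^n to be a power of p^m, i.e. m | n; conversely if m | n then every root of x^(p^m) - x is a root of x^(p^n) - x). Here 22 | 44 (since 44 = 2·22), so F_{853^22} is a subfield of F_{853^44}, and [F_{853^44} : F_{853^22}] = 44/22 = 2.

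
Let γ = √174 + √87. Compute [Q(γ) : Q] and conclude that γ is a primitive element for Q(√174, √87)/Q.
[Q(γ) : Q] = 4 (equivalently, Q(γ) = Q(√174, √87))

Obviously Q(γ) ⊆ Q(√174, √87), and [Q(√174, √87):Q] = 4 (since 174, 87 are distinct squarefree integers > 1 with 15138 not a perfect square). To show equality we compute the minimal polynomial of γ. From γ = √174 + √87: γ^2 = 174 + 2√(15138) + 87 = 261 + 2√(15138), so γ^2 - 261 = 2√(15138); squaring, (γ^2 - 261)^2 = 4·15138, i.e. γ^4 - 522γ^2 + 68121 - 60552 = 0, i.e. γ^4 - 522γ^2 + 7569 = 0. So γ is a root of x^4 - 522x^2 + 7569. This polynomial is irreducible over Q: it has no rational root (each ±√174 ± √87 is irrational), and any factorization into two quadratics over Q would force √(15138) ∈ Q (pairing opposite roots) or √174, √87 ∈ Q (other pairings), all impossible. Hence [Q(γ):Q] = 4 = [Q(√174, √87):Q], so Q(γ) = Q(√174, √87).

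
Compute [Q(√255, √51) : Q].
[Q(√255, √51) : Q] = 4

[Q(√255):Q] = 2 (min poly x^2 - 255, irreducible since 255 is squarefree > 1). For the top step, suppose √51 ∈ Q(√255), say √51 = c + d√255 with c, d ∈ Q. Squaring: 51 = c^2 + 255d^2 + 2cd√255. Since √255 ∉ Q this forces 2cd = 0. If d = 0 then √51 = c ∈ Q, contradicting 51 squarefree > 1. If c = 0 then 51 = 255d^2, so 255·51 = (255d)^2 is a perfect square in Q — but 255·51 = 13005 is not a perfect square (since 255 and 51 are distinct squarefree integers). Contradiction. Hence √51 ∉ Q(√255), so x^2 - 51 stays irreducible over Q(√255) and [Q(√255, √51) : Q(√255)] = 2. By the tower law, [Q(√255, √51) : Q] = 2 · 2 = 4.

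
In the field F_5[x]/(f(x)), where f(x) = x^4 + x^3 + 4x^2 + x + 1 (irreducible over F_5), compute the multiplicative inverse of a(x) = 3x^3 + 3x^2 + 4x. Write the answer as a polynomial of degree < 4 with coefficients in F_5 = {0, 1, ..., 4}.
a(x)^(-1) ≡ 4x^3 + 4x^2 + 2x + 4 (mod f(x))

Since f is irreducible over F_5, F_5[x]/(f) is a field and a(x) ≠ 0 has an inverse. Apply the extended Euclidean algorithm to f(x) and a(x) in F_5[x]: f(x) = (2x)·a(x) + (x^2 + x + 1);  a(x) = (3x)·(x^2 + x + 1) + (x);  (x^2 + x + 1) = (x + 1)·(x) + (1). The last nonzero remainder is the constant 1 = gcd(f, a) in F_5. Back-substituting through the division chain expresses 1 = s(x)·a(x) + t(x)·f(x) with s(x) ≡ 4x^3 + 4x^2 + 2x + 4 (mod f), so a(x)^(-1) ≡ s(x) = 4x^3 + 4x^2 + 2x + 4 (mod f). Check: (3x^3 + 3x^2 + 4x)·(4x^3 + 4x^2 + 2x + 4) = 2x^6 + 4x^5 + 4x^4 + 4x^3 + x ≡ 1 (mod x^4 + x^3 + 4x^2 + x + 1).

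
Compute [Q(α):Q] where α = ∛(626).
[Q(α):Q] = 3

The minimal polynomial of α is x^3 - 626, irreducible over Q since 626 is not a perfect cube (so x^3 - 626 has no rational root). Hence [Q(α):Q] = deg(m_α) = 3.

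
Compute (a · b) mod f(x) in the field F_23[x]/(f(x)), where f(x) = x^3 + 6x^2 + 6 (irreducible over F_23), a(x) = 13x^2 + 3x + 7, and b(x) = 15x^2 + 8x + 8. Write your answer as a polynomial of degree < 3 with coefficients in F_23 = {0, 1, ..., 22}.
a · b ≡ 11x^2 + 14x + 18 (mod f(x))

Multiply in F_23[x]: a(x)·b(x) = (13x^2 + 3x + 7)·(15x^2 + 8x + 8) = 11x^4 + 11x^3 + 3x^2 + 11x + 10. This has degree ≥ 3, so divide by f(x) over F_23: 11x^4 + 11x^3 + 3x^2 + 11x + 10 = (11x + 14)·(x^3 + 6x^2 + 6) + (11x^2 + 14x + 18). Hence a·b ≡ 11x^2 + 14x + 18 (mod f). (F_23[x]/(f) is a field with 23^3 = 12167 elements since f is irreducible of degree 3.)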